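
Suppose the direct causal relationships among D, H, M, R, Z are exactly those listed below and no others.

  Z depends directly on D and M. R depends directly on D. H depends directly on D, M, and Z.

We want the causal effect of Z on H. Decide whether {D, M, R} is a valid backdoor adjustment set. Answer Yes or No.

Backdoor paths from Z to H (paths whose first edge points into Z):
  P1: Z <- M -> H
  P2: Z <- D -> H
Condition 1 (no descendant of Z in the set): holds — descendants of Z are {H}; none are in {D, M, R}.
Condition 2 (every backdoor path blocked by {D, M, R}):
  P1: blocked at fork node M ∈ conditioning set.
  P2: blocked at fork node D ∈ conditioning set.
{D, M, R} satisfies the backdoor criterion.

Yes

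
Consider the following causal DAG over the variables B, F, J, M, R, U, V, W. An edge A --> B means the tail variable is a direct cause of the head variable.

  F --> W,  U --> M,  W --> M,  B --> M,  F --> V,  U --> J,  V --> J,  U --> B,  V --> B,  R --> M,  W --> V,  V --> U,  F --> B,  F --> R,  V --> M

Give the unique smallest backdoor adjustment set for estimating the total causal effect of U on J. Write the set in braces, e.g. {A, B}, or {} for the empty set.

{V}

Variables eligible for adjustment (non-descendants of U, excluding U and J): {F, R, V, W}.
Backdoor paths from U to J:
  P1: U <- V -> J
The empty set is not sufficient: P1 (U <- V -> J) has no collider blocking it and no conditioned non-collider, so it is open.
Try {V}:
  P1: blocked at fork node V ∈ conditioning set.
{V} contains no descendant of U and blocks every backdoor path.
No other singleton works — e.g. {F} leaves P1 open — so {V} is the unique smallest valid adjustment set.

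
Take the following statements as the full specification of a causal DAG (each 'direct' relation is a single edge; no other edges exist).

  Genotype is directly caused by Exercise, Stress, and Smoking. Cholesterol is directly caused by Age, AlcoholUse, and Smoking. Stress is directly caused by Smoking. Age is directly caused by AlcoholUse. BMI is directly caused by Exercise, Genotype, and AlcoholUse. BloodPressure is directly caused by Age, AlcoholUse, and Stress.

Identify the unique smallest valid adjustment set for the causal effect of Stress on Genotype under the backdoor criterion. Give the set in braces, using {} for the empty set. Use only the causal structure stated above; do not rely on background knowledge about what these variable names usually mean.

{Smoking}

Variables eligible for adjustment (non-descendants of Stress, excluding Stress and Genotype): {Age, AlcoholUse, Cholesterol, Exercise, Smoking}.
Backdoor paths from Stress to Genotype:
  P1: Stress <- Smoking -> Genotype
  P2: Stress <- Smoking -> Cholesterol <- AlcoholUse -> BMI <- Exercise -> Genotype
  P3: Stress <- Smoking -> Cholesterol <- AlcoholUse -> BMI <- Genotype
  P4: Stress <- Smoking -> Cholesterol <- Age <- AlcoholUse -> BMI <- Exercise -> Genotype
  P5: Stress <- Smoking -> Cholesterol <- Age <- AlcoholUse -> BMI <- Genotype
  P6: Stress <- Smoking -> Cholesterol <- Age -> BloodPressure <- AlcoholUse -> BMI <- Exercise -> Genotype
  P7: Stress <- Smoking -> Cholesterol <- Age -> BloodPressure <- AlcoholUse -> BMI <- Genotype
The empty set is not sufficient: P1 (Stress <- Smoking -> Genotype) has no collider blocking it and no conditioned non-collider, so it is open.
Try {Smoking}:
  P1: blocked at fork node Smoking ∈ conditioning set.
  P2: blocked at fork node Smoking ∈ conditioning set.
  P3: blocked at fork node Smoking ∈ conditioning set.
  P4: blocked at fork node Smoking ∈ conditioning set.
  P5: blocked at fork node Smoking ∈ conditioning set.
  P6: blocked at fork node Smoking ∈ conditioning set.
  P7: blocked at fork node Smoking ∈ conditioning set.
{Smoking} contains no descendant of Stress and blocks every backdoor path.
No other singleton works — e.g. {AlcoholUse} leaves P1 open — so {Smoking} is the unique smallest valid adjustment set.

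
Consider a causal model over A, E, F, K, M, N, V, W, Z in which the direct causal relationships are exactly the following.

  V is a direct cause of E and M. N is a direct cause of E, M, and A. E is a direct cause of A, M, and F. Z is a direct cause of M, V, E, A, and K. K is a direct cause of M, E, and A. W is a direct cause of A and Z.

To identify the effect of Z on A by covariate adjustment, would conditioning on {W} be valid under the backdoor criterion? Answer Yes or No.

Backdoor paths from Z to A (paths whose first edge points into Z):
  P1: Z <- W -> A
Condition 1 (no descendant of Z in the set): holds — descendants of Z are {A, E, F, K, M, V}; none are in {W}.
Condition 2 (every backdoor path blocked by {W}):
  P1: blocked at fork node W ∈ conditioning set.
{W} satisfies the backdoor criterion.

Yes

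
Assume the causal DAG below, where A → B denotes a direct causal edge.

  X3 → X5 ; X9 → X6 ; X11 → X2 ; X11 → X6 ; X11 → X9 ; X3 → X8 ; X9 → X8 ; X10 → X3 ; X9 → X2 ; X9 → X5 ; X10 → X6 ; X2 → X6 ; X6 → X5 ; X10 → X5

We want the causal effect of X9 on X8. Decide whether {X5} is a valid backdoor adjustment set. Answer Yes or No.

No

Backdoor paths from X9 to X8 (paths whose first edge points into X9):
  P1: X9 <- X11 -> X2 -> X6 <- X10 -> X3 -> X8
  P2: X9 <- X11 -> X2 -> X6 <- X10 -> X5 <- X3 -> X8
  P3: X9 <- X11 -> X2 -> X6 -> X5 <- X10 -> X3 -> X8
  P4: X9 <- X11 -> X2 -> X6 -> X5 <- X3 -> X8
  P5: X9 <- X11 -> X6 <- X10 -> X3 -> X8
  P6: X9 <- X11 -> X6 <- X10 -> X5 <- X3 -> X8
  P7: X9 <- X11 -> X6 -> X5 <- X10 -> X3 -> X8
  P8: X9 <- X11 -> X6 -> X5 <- X3 -> X8
Condition 1 (no descendant of X9 in the set): FAILS — X5 is a descendant of X9.
Condition 2 (every backdoor path blocked by {X5}):
  P1: open — collider(s) X6 are conditioned on (or have a conditioned descendant) and no non-collider on the path is in the set.
  P2: open — collider(s) X6, X5 are conditioned on (or have a conditioned descendant) and no non-collider on the path is in the set.
  P3: open — collider(s) X5 are conditioned on (or have a conditioned descendant) and no non-collider on the path is in the set.
  P4: open — collider(s) X5 are conditioned on (or have a conditioned descendant) and no non-collider on the path is in the set.
  P5: open — collider(s) X6 are conditioned on (or have a conditioned descendant) and no non-collider on the path is in the set.
  P6: open — collider(s) X6, X5 are conditioned on (or have a conditioned descendant) and no non-collider on the path is in the set.
  P7: open — collider(s) X5 are conditioned on (or have a conditioned descendant) and no non-collider on the path is in the set.
  P8: open — collider(s) X5 are conditioned on (or have a conditioned descendant) and no non-collider on the path is in the set.
{X5} does not satisfy the backdoor criterion.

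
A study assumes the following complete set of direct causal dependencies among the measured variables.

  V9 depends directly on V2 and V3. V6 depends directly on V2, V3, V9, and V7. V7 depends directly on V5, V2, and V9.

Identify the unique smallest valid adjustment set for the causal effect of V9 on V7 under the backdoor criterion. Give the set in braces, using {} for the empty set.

Variables eligible for adjustment (non-descendants of V9, excluding V9 and V7): {V2, V3, V5}.
Backdoor paths from V9 to V7:
  P1: V9 <- V2 -> V7
  P2: V9 <- V2 -> V6 <- V7
  P3: V9 <- V3 -> V6 <- V2 -> V7
  P4: V9 <- V3 -> V6 <- V7
The empty set is not sufficient: P1 (V9 <- V2 -> V7) has no collider blocking it and no conditioned non-collider, so it is open.
Try {V2}:
  P1: blocked at fork node V2 ∈ conditioning set.
  P2: blocked at fork node V2 ∈ conditioning set.
  P3: blocked at collider V6 (neither it nor any descendant is in the conditioning set).
  P4: blocked at collider V6 (neither it nor any descendant is in the conditioning set).
{V2} contains no descendant of V9 and blocks every backdoor path.
No other singleton works — e.g. {V3} leaves P1 open — so {V2} is the unique smallest valid adjustment set.

{V2}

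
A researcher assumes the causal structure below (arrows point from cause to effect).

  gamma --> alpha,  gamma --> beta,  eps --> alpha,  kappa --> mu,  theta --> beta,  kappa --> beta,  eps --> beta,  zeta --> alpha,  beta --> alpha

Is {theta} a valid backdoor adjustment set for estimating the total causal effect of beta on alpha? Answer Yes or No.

Backdoor paths from beta to alpha (paths whose first edge points into beta):
  P1: beta <- gamma -> alpha
  P2: beta <- eps -> alpha
Condition 1 (no descendant of beta in the set): holds — descendants of beta are {alpha}; none are in {theta}.
Condition 2 (every backdoor path blocked by {theta}):
  P1: open — no interior node is in the conditioning set.
  P2: open — no interior node is in the conditioning set.
{theta} does not satisfy the backdoor criterion.

No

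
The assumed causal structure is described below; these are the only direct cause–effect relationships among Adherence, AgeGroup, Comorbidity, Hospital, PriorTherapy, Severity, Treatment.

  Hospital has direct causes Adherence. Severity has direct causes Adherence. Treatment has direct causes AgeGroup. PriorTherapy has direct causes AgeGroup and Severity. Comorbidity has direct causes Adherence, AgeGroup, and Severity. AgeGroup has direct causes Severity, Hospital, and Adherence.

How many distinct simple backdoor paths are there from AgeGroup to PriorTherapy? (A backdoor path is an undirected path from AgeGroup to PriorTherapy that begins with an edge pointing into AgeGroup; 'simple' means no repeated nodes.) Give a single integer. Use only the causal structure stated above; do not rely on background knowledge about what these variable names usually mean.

5

A backdoor path from AgeGroup to PriorTherapy is any simple undirected path whose first edge points into AgeGroup (i.e. leaves AgeGroup via a parent).
Parents of AgeGroup: {Adherence, Hospital, Severity}.
Enumerating:
  P1: AgeGroup <- Adherence -> Severity -> PriorTherapy
  P2: AgeGroup <- Adherence -> Comorbidity <- Severity -> PriorTherapy
  P3: AgeGroup <- Hospital <- Adherence -> Severity -> PriorTherapy
  P4: AgeGroup <- Hospital <- Adherence -> Comorbidity <- Severity -> PriorTherapy
  P5: AgeGroup <- Severity -> PriorTherapy
That exhausts the simple backdoor paths. Count: 5.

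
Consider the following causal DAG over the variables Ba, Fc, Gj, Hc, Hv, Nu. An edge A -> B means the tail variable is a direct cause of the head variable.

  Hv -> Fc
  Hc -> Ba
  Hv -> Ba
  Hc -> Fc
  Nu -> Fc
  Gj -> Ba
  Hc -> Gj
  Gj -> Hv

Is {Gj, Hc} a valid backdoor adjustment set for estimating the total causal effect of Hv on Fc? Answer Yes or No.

Backdoor paths from Hv to Fc (paths whose first edge points into Hv):
  P1: Hv <- Gj <- Hc -> Fc
  P2: Hv <- Gj -> Ba <- Hc -> Fc
Condition 1 (no descendant of Hv in the set): holds — descendants of Hv are {Ba, Fc}; none are in {Gj, Hc}.
Condition 2 (every backdoor path blocked by {Gj, Hc}):
  P1: blocked at chain node Gj ∈ conditioning set.
  P2: blocked at fork node Gj ∈ conditioning set.
{Gj, Hc} satisfies the backdoor criterion.

Yes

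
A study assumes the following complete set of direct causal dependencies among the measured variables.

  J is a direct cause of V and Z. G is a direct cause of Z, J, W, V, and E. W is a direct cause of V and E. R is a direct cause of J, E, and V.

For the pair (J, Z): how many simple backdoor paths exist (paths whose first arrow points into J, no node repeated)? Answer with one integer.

A backdoor path from J to Z is any simple undirected path whose first edge points into J (i.e. leaves J via a parent).
Parents of J: {G, R}.
Enumerating:
  P1: J <- G -> Z
  P2: J <- R -> V <- G -> Z
  P3: J <- R -> V <- W <- G -> Z
  P4: J <- R -> V <- W -> E <- G -> Z
  P5: J <- R -> E <- G -> Z
  P6: J <- R -> E <- W <- G -> Z
  P7: J <- R -> E <- W -> V <- G -> Z
That exhausts the simple backdoor paths. Count: 7.

7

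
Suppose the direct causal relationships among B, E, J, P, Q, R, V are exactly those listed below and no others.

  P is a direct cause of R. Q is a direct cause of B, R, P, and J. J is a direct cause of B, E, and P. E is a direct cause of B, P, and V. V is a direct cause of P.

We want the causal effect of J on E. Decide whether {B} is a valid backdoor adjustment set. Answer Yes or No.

Backdoor paths from J to E (paths whose first edge points into J):
  P1: J <- Q -> B <- E
  P2: J <- Q -> P <- E
  P3: J <- Q -> P <- V <- E
  P4: J <- Q -> R <- P <- E
  P5: J <- Q -> R <- P <- V <- E
Condition 1 (no descendant of J in the set): FAILS — B is a descendant of J.
Condition 2 (every backdoor path blocked by {B}):
  P1: open — collider(s) B are conditioned on (or have a conditioned descendant) and no non-collider on the path is in the set.
  P2: blocked at collider P (neither it nor any descendant is in the conditioning set).
  P3: blocked at collider P (neither it nor any descendant is in the conditioning set).
  P4: blocked at collider R (neither it nor any descendant is in the conditioning set).
  P5: blocked at collider R (neither it nor any descendant is in the conditioning set).
{B} does not satisfy the backdoor criterion.

No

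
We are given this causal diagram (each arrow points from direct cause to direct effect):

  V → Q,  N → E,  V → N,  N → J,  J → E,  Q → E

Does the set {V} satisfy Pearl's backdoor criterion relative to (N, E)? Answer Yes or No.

Yes

Backdoor paths from N to E (paths whose first edge points into N):
  P1: N <- V -> Q -> E
Condition 1 (no descendant of N in the set): holds — descendants of N are {E, J}; none are in {V}.
Condition 2 (every backdoor path blocked by {V}):
  P1: blocked at fork node V ∈ conditioning set.
{V} satisfies the backdoor criterion.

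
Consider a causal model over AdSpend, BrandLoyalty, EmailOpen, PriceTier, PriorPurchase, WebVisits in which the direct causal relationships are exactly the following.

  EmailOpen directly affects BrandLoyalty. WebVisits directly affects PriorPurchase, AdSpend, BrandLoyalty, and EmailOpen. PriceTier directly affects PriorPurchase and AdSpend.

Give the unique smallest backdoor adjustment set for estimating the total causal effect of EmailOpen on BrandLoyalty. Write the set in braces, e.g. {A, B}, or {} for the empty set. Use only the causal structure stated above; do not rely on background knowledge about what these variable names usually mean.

Variables eligible for adjustment (non-descendants of EmailOpen, excluding EmailOpen and BrandLoyalty): {AdSpend, PriceTier, PriorPurchase, WebVisits}.
Backdoor paths from EmailOpen to BrandLoyalty:
  P1: EmailOpen <- WebVisits -> BrandLoyalty
The empty set is not sufficient: P1 (EmailOpen <- WebVisits -> BrandLoyalty) has no collider blocking it and no conditioned non-collider, so it is open.
Try {WebVisits}:
  P1: blocked at fork node WebVisits ∈ conditioning set.
{WebVisits} contains no descendant of EmailOpen and blocks every backdoor path.
No other singleton works — e.g. {PriceTier} leaves P1 open — so {WebVisits} is the unique smallest valid adjustment set.

{WebVisits}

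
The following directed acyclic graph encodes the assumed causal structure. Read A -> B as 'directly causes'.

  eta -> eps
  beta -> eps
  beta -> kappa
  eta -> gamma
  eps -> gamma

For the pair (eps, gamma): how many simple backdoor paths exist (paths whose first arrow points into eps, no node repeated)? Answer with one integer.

1

A backdoor path from eps to gamma is any simple undirected path whose first edge points into eps (i.e. leaves eps via a parent).
Parents of eps: {beta, eta}.
Enumerating:
  P1: eps <- eta -> gamma
That exhausts the simple backdoor paths. Count: 1.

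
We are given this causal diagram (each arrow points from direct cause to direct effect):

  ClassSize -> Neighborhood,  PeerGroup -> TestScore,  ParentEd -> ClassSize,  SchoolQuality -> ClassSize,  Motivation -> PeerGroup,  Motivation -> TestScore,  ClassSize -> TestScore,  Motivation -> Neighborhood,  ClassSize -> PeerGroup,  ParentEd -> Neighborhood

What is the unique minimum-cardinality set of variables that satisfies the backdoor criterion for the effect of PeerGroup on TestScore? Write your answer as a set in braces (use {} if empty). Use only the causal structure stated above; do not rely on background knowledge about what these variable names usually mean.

{ClassSize, Motivation}

Variables eligible for adjustment (non-descendants of PeerGroup, excluding PeerGroup and TestScore): {ClassSize, Motivation, Neighborhood, ParentEd, SchoolQuality}.
Backdoor paths from PeerGroup to TestScore:
  P1: PeerGroup <- Motivation -> Neighborhood <- ParentEd -> ClassSize -> TestScore
  P2: PeerGroup <- Motivation -> Neighborhood <- ClassSize -> TestScore
  P3: PeerGroup <- Motivation -> TestScore
  P4: PeerGroup <- ClassSize <- ParentEd -> Neighborhood <- Motivation -> TestScore
  P5: PeerGroup <- ClassSize -> Neighborhood <- Motivation -> TestScore
  P6: PeerGroup <- ClassSize -> TestScore
The empty set is not sufficient: P3 (PeerGroup <- Motivation -> TestScore) has no collider blocking it and no conditioned non-collider, so it is open.
Try {ClassSize, Motivation}:
  P1: blocked at fork node Motivation ∈ conditioning set.
  P2: blocked at fork node Motivation ∈ conditioning set.
  P3: blocked at fork node Motivation ∈ conditioning set.
  P4: blocked at chain node ClassSize ∈ conditioning set.
  P5: blocked at fork node ClassSize ∈ conditioning set.
  P6: blocked at fork node ClassSize ∈ conditioning set.
{ClassSize, Motivation} contains no descendant of PeerGroup and blocks every backdoor path.
Every element of {ClassSize, Motivation} is needed (dropping ClassSize leaves P6 open; dropping Motivation leaves P3 open), so no proper subset is valid.
Among all size-2 subsets of the eligible variables, only {ClassSize, Motivation} blocks every backdoor path, so it is the unique smallest valid adjustment set.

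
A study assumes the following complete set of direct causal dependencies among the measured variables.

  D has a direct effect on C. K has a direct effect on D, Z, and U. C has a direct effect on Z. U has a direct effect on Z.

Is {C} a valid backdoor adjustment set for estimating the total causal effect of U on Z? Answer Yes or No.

No

Backdoor paths from U to Z (paths whose first edge points into U):
  P1: U <- K -> D -> C -> Z
  P2: U <- K -> Z
Condition 1 (no descendant of U in the set): holds — descendants of U are {Z}; none are in {C}.
Condition 2 (every backdoor path blocked by {C}):
  P1: blocked at chain node C ∈ conditioning set.
  P2: open — no interior node is in the conditioning set.
{C} does not satisfy the backdoor criterion.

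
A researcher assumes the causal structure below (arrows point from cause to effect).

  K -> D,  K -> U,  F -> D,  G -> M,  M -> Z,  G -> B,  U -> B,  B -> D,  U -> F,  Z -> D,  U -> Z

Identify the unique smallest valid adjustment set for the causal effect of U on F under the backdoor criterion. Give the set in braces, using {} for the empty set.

Variables eligible for adjustment (non-descendants of U, excluding U and F): {G, K, M}.
Backdoor paths from U to F:
  P1: U <- K -> D <- F
Each backdoor path contains an unconditioned collider, so every path is already blocked with the empty conditioning set:
  P1: blocked at collider D (neither it nor any descendant is in the conditioning set).
The empty set is therefore the unique smallest valid set.

{}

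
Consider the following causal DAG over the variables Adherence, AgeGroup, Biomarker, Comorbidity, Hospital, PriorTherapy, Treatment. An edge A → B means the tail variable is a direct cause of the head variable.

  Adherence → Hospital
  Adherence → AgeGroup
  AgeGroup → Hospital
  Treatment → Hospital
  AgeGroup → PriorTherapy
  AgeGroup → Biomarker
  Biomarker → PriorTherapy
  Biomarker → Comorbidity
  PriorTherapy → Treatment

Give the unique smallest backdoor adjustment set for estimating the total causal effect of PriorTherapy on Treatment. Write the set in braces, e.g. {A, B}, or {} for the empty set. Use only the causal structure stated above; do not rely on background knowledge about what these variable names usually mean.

{}

Variables eligible for adjustment (non-descendants of PriorTherapy, excluding PriorTherapy and Treatment): {Adherence, AgeGroup, Biomarker, Comorbidity}.
Backdoor paths from PriorTherapy to Treatment:
  P1: PriorTherapy <- AgeGroup <- Adherence -> Hospital <- Treatment
  P2: PriorTherapy <- AgeGroup -> Hospital <- Treatment
  P3: PriorTherapy <- Biomarker <- AgeGroup <- Adherence -> Hospital <- Treatment
  P4: PriorTherapy <- Biomarker <- AgeGroup -> Hospital <- Treatment
Each backdoor path contains an unconditioned collider, so every path is already blocked with the empty conditioning set:
  P1: blocked at collider Hospital (neither it nor any descendant is in the conditioning set).
  P2: blocked at collider Hospital (neither it nor any descendant is in the conditioning set).
  P3: blocked at collider Hospital (neither it nor any descendant is in the conditioning set).
  P4: blocked at collider Hospital (neither it nor any descendant is in the conditioning set).
The empty set is therefore the unique smallest valid set.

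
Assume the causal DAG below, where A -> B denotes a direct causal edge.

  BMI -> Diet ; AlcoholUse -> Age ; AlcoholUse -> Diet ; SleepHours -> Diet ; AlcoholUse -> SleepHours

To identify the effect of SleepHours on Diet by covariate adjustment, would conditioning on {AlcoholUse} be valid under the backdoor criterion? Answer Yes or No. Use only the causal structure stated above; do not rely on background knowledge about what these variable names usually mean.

Yes

Backdoor paths from SleepHours to Diet (paths whose first edge points into SleepHours):
  P1: SleepHours <- AlcoholUse -> Diet
Condition 1 (no descendant of SleepHours in the set): holds — descendants of SleepHours are {Diet}; none are in {AlcoholUse}.
Condition 2 (every backdoor path blocked by {AlcoholUse}):
  P1: blocked at fork node AlcoholUse ∈ conditioning set.
{AlcoholUse} satisfies the backdoor criterion.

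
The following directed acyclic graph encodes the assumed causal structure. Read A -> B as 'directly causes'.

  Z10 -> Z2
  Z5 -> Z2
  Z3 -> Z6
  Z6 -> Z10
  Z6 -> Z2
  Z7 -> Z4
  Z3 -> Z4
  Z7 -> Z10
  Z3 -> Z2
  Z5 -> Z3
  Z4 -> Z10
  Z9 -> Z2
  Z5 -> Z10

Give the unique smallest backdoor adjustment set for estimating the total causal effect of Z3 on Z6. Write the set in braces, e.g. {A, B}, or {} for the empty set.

Variables eligible for adjustment (non-descendants of Z3, excluding Z3 and Z6): {Z5, Z7, Z9}.
Backdoor paths from Z3 to Z6:
  P1: Z3 <- Z5 -> Z10 <- Z6
  P2: Z3 <- Z5 -> Z10 -> Z2 <- Z6
  P3: Z3 <- Z5 -> Z2 <- Z6
  P4: Z3 <- Z5 -> Z2 <- Z10 <- Z6
Each backdoor path contains an unconditioned collider, so every path is already blocked with the empty conditioning set:
  P1: blocked at collider Z10 (neither it nor any descendant is in the conditioning set).
  P2: blocked at collider Z2 (neither it nor any descendant is in the conditioning set).
  P3: blocked at collider Z2 (neither it nor any descendant is in the conditioning set).
  P4: blocked at collider Z2 (neither it nor any descendant is in the conditioning set).
The empty set is therefore the unique smallest valid set.

{}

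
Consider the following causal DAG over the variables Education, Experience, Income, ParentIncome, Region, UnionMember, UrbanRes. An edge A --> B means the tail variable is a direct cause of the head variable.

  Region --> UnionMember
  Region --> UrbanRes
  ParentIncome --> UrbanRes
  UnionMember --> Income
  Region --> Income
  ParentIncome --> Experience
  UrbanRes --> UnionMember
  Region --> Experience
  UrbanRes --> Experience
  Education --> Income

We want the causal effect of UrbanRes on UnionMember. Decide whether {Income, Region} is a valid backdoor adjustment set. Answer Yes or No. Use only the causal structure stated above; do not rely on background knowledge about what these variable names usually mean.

Backdoor paths from UrbanRes to UnionMember (paths whose first edge points into UrbanRes):
  P1: UrbanRes <- ParentIncome -> Experience <- Region -> UnionMember
  P2: UrbanRes <- ParentIncome -> Experience <- Region -> Income <- UnionMember
  P3: UrbanRes <- Region -> UnionMember
  P4: UrbanRes <- Region -> Income <- UnionMember
Condition 1 (no descendant of UrbanRes in the set): FAILS — Income is a descendant of UrbanRes.
Condition 2 (every backdoor path blocked by {Income, Region}):
  P1: blocked at collider Experience (neither it nor any descendant is in the conditioning set).
  P2: blocked at collider Experience (neither it nor any descendant is in the conditioning set).
  P3: blocked at fork node Region ∈ conditioning set.
  P4: blocked at fork node Region ∈ conditioning set.
{Income, Region} does not satisfy the backdoor criterion.

No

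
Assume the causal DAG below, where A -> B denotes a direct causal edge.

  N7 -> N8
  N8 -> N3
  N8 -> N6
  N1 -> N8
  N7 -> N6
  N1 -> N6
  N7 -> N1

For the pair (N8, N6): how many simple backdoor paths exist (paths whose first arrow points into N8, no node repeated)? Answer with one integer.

A backdoor path from N8 to N6 is any simple undirected path whose first edge points into N8 (i.e. leaves N8 via a parent).
Parents of N8: {N1, N7}.
Enumerating:
  P1: N8 <- N7 -> N1 -> N6
  P2: N8 <- N7 -> N6
  P3: N8 <- N1 <- N7 -> N6
  P4: N8 <- N1 -> N6
That exhausts the simple backdoor paths. Count: 4.

4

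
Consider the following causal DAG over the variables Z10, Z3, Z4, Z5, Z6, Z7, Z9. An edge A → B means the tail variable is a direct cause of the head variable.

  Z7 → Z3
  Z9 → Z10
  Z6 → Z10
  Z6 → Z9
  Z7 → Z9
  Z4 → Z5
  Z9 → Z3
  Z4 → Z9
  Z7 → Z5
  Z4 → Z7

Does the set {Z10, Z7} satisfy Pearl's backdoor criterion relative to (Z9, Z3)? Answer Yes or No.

Backdoor paths from Z9 to Z3 (paths whose first edge points into Z9):
  P1: Z9 <- Z4 -> Z7 -> Z3
  P2: Z9 <- Z4 -> Z5 <- Z7 -> Z3
  P3: Z9 <- Z7 -> Z3
Condition 1 (no descendant of Z9 in the set): FAILS — Z10 is a descendant of Z9.
Condition 2 (every backdoor path blocked by {Z10, Z7}):
  P1: blocked at chain node Z7 ∈ conditioning set.
  P2: blocked at collider Z5 (neither it nor any descendant is in the conditioning set).
  P3: blocked at fork node Z7 ∈ conditioning set.
{Z10, Z7} does not satisfy the backdoor criterion.

No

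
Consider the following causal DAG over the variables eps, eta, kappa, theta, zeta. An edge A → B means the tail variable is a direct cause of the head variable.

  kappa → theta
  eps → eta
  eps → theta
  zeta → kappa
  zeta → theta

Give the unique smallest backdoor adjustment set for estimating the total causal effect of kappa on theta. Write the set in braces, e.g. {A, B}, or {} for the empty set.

{zeta}

Variables eligible for adjustment (non-descendants of kappa, excluding kappa and theta): {eps, eta, zeta}.
Backdoor paths from kappa to theta:
  P1: kappa <- zeta -> theta
The empty set is not sufficient: P1 (kappa <- zeta -> theta) has no collider blocking it and no conditioned non-collider, so it is open.
Try {zeta}:
  P1: blocked at fork node zeta ∈ conditioning set.
{zeta} contains no descendant of kappa and blocks every backdoor path.
No other singleton works — e.g. {eps} leaves P1 open — so {zeta} is the unique smallest valid adjustment set.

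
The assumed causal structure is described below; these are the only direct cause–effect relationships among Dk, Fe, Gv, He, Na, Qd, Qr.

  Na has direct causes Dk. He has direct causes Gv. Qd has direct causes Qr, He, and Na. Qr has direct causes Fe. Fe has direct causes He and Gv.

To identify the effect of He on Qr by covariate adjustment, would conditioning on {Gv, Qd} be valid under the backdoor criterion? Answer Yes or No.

Backdoor paths from He to Qr (paths whose first edge points into He):
  P1: He <- Gv -> Fe -> Qr
Condition 1 (no descendant of He in the set): FAILS — Qd is a descendant of He.
Condition 2 (every backdoor path blocked by {Gv, Qd}):
  P1: blocked at fork node Gv ∈ conditioning set.
{Gv, Qd} does not satisfy the backdoor criterion.

No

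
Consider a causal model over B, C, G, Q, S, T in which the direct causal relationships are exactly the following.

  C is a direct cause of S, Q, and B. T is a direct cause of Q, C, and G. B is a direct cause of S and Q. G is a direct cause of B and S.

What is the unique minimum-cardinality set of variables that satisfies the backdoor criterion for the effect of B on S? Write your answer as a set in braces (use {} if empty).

{C, G}

Variables eligible for adjustment (non-descendants of B, excluding B and S): {C, G, T}.
Backdoor paths from B to S:
  P1: B <- C <- T -> G -> S
  P2: B <- C -> S
  P3: B <- C -> Q <- T -> G -> S
  P4: B <- G <- T -> C -> S
  P5: B <- G <- T -> Q <- C -> S
  P6: B <- G -> S
The empty set is not sufficient: P1 (B <- C <- T -> G -> S) has no collider blocking it and no conditioned non-collider, so it is open.
Try {C, G}:
  P1: blocked at chain node C ∈ conditioning set.
  P2: blocked at fork node C ∈ conditioning set.
  P3: blocked at fork node C ∈ conditioning set.
  P4: blocked at chain node G ∈ conditioning set.
  P5: blocked at chain node G ∈ conditioning set.
  P6: blocked at fork node G ∈ conditioning set.
{C, G} contains no descendant of B and blocks every backdoor path.
Every element of {C, G} is needed (dropping C leaves P2 open; dropping G leaves P6 open), so no proper subset is valid.
Among all size-2 subsets of the eligible variables, only {C, G} blocks every backdoor path, so it is the unique smallest valid adjustment set.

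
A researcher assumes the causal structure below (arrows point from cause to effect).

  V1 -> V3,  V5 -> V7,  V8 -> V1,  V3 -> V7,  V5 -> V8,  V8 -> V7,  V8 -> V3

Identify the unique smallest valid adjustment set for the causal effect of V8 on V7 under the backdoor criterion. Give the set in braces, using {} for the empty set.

Variables eligible for adjustment (non-descendants of V8, excluding V8 and V7): {V5}.
Backdoor paths from V8 to V7:
  P1: V8 <- V5 -> V7
The empty set is not sufficient: P1 (V8 <- V5 -> V7) has no collider blocking it and no conditioned non-collider, so it is open.
Try {V5}:
  P1: blocked at fork node V5 ∈ conditioning set.
{V5} contains no descendant of V8 and blocks every backdoor path.
{V5} is the unique smallest valid adjustment set.

{V5}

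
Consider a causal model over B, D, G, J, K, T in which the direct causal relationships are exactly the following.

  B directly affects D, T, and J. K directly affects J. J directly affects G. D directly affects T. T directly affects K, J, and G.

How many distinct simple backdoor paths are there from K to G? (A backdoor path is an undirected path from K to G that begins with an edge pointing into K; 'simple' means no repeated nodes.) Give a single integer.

A backdoor path from K to G is any simple undirected path whose first edge points into K (i.e. leaves K via a parent).
Parents of K: {T}.
Enumerating:
  P1: K <- T <- B -> J -> G
  P2: K <- T <- D <- B -> J -> G
  P3: K <- T -> J -> G
  P4: K <- T -> G
That exhausts the simple backdoor paths. Count: 4.

4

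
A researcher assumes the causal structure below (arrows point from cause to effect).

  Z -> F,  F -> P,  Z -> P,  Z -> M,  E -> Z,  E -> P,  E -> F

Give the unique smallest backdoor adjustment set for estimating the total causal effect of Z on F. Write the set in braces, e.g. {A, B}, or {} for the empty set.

Variables eligible for adjustment (non-descendants of Z, excluding Z and F): {E}.
Backdoor paths from Z to F:
  P1: Z <- E -> F
  P2: Z <- E -> P <- F
The empty set is not sufficient: P1 (Z <- E -> F) has no collider blocking it and no conditioned non-collider, so it is open.
Try {E}:
  P1: blocked at fork node E ∈ conditioning set.
  P2: blocked at fork node E ∈ conditioning set.
{E} contains no descendant of Z and blocks every backdoor path.
{E} is the unique smallest valid adjustment set.

{E}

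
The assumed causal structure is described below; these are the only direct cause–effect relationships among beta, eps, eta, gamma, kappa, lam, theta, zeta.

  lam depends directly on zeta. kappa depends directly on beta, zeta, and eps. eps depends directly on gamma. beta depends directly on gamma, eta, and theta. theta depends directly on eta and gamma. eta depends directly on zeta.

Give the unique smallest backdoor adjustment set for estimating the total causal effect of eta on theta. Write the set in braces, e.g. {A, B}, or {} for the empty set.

{}

Variables eligible for adjustment (non-descendants of eta, excluding eta and theta): {eps, gamma, lam, zeta}.
Backdoor paths from eta to theta:
  P1: eta <- zeta -> kappa <- eps <- gamma -> theta
  P2: eta <- zeta -> kappa <- eps <- gamma -> beta <- theta
  P3: eta <- zeta -> kappa <- beta <- gamma -> theta
  P4: eta <- zeta -> kappa <- beta <- theta
Each backdoor path contains an unconditioned collider, so every path is already blocked with the empty conditioning set:
  P1: blocked at collider kappa (neither it nor any descendant is in the conditioning set).
  P2: blocked at collider kappa (neither it nor any descendant is in the conditioning set).
  P3: blocked at collider kappa (neither it nor any descendant is in the conditioning set).
  P4: blocked at collider kappa (neither it nor any descendant is in the conditioning set).
The empty set is therefore the unique smallest valid set.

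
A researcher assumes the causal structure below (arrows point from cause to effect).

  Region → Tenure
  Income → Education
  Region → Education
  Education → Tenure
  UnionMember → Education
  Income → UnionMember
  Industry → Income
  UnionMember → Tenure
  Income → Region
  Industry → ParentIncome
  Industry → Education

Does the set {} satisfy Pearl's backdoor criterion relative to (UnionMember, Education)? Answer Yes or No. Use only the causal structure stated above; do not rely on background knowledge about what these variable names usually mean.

Backdoor paths from UnionMember to Education (paths whose first edge points into UnionMember):
  P1: UnionMember <- Income <- Industry -> Education
  P2: UnionMember <- Income -> Region -> Education
  P3: UnionMember <- Income -> Region -> Tenure <- Education
  P4: UnionMember <- Income -> Education
Condition 1 (no descendant of UnionMember in the set): holds — descendants of UnionMember are {Education, Tenure}; none are in {}.
Condition 2 (every backdoor path blocked by {}):
  P1: open — no interior node is in the conditioning set.
  P2: open — no interior node is in the conditioning set.
  P3: blocked at collider Tenure (neither it nor any descendant is in the conditioning set).
  P4: open — no interior node is in the conditioning set.
{} does not satisfy the backdoor criterion.

No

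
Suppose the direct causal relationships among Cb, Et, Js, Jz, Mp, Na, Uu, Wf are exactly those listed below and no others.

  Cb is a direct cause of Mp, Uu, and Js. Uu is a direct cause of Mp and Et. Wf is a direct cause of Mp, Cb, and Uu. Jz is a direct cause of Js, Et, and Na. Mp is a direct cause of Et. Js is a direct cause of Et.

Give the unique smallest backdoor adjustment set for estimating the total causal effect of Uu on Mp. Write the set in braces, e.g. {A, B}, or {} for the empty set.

{Cb, Wf}

Variables eligible for adjustment (non-descendants of Uu, excluding Uu and Mp): {Cb, Js, Jz, Na, Wf}.
Backdoor paths from Uu to Mp:
  P1: Uu <- Wf -> Cb -> Mp
  P2: Uu <- Wf -> Cb -> Js <- Jz -> Et <- Mp
  P3: Uu <- Wf -> Cb -> Js -> Et <- Mp
  P4: Uu <- Wf -> Mp
  P5: Uu <- Cb <- Wf -> Mp
  P6: Uu <- Cb -> Mp
  P7: Uu <- Cb -> Js <- Jz -> Et <- Mp
  P8: Uu <- Cb -> Js -> Et <- Mp
The empty set is not sufficient: P1 (Uu <- Wf -> Cb -> Mp) has no collider blocking it and no conditioned non-collider, so it is open.
Try {Cb, Wf}:
  P1: blocked at fork node Wf ∈ conditioning set.
  P2: blocked at fork node Wf ∈ conditioning set.
  P3: blocked at fork node Wf ∈ conditioning set.
  P4: blocked at fork node Wf ∈ conditioning set.
  P5: blocked at chain node Cb ∈ conditioning set.
  P6: blocked at fork node Cb ∈ conditioning set.
  P7: blocked at fork node Cb ∈ conditioning set.
  P8: blocked at fork node Cb ∈ conditioning set.
{Cb, Wf} contains no descendant of Uu and blocks every backdoor path.
Every element of {Cb, Wf} is needed (dropping Cb leaves P6 open; dropping Wf leaves P4 open), so no proper subset is valid.
Among all size-2 subsets of the eligible variables, only {Cb, Wf} blocks every backdoor path, so it is the unique smallest valid adjustment set.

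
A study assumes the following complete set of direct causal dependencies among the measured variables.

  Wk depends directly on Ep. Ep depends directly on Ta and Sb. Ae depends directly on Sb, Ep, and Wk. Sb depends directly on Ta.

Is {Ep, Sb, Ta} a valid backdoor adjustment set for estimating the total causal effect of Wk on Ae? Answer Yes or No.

Yes

Backdoor paths from Wk to Ae (paths whose first edge points into Wk):
  P1: Wk <- Ep <- Ta -> Sb -> Ae
  P2: Wk <- Ep <- Sb -> Ae
  P3: Wk <- Ep -> Ae
Condition 1 (no descendant of Wk in the set): holds — descendants of Wk are {Ae}; none are in {Ep, Sb, Ta}.
Condition 2 (every backdoor path blocked by {Ep, Sb, Ta}):
  P1: blocked at chain node Ep ∈ conditioning set.
  P2: blocked at chain node Ep ∈ conditioning set.
  P3: blocked at fork node Ep ∈ conditioning set.
{Ep, Sb, Ta} satisfies the backdoor criterion.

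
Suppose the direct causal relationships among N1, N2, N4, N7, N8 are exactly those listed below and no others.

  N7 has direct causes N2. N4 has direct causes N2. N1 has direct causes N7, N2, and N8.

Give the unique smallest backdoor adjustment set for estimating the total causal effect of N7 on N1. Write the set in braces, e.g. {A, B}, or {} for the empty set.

Variables eligible for adjustment (non-descendants of N7, excluding N7 and N1): {N2, N4, N8}.
Backdoor paths from N7 to N1:
  P1: N7 <- N2 -> N1
The empty set is not sufficient: P1 (N7 <- N2 -> N1) has no collider blocking it and no conditioned non-collider, so it is open.
Try {N2}:
  P1: blocked at fork node N2 ∈ conditioning set.
{N2} contains no descendant of N7 and blocks every backdoor path.
No other singleton works — e.g. {N8} leaves P1 open — so {N2} is the unique smallest valid adjustment set.

{N2}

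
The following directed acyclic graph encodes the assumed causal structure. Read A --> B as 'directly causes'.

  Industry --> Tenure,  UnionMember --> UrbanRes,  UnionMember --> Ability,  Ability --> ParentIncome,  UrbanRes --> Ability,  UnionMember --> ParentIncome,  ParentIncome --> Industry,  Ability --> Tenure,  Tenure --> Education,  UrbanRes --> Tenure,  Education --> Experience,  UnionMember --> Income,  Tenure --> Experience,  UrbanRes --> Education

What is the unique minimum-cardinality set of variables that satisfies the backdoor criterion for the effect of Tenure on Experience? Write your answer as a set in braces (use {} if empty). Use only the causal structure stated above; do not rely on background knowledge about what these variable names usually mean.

Variables eligible for adjustment (non-descendants of Tenure, excluding Tenure and Experience): {Ability, Income, Industry, ParentIncome, UnionMember, UrbanRes}.
Backdoor paths from Tenure to Experience:
  P1: Tenure <- UrbanRes -> Education -> Experience
  P2: Tenure <- Ability <- UnionMember -> UrbanRes -> Education -> Experience
  P3: Tenure <- Ability <- UrbanRes -> Education -> Experience
  P4: Tenure <- Ability -> ParentIncome <- UnionMember -> UrbanRes -> Education -> Experience
  P5: Tenure <- Industry <- ParentIncome <- UnionMember -> UrbanRes -> Education -> Experience
  P6: Tenure <- Industry <- ParentIncome <- UnionMember -> Ability <- UrbanRes -> Education -> Experience
  P7: Tenure <- Industry <- ParentIncome <- Ability <- UnionMember -> UrbanRes -> Education -> Experience
  P8: Tenure <- Industry <- ParentIncome <- Ability <- UrbanRes -> Education -> Experience
The empty set is not sufficient: P1 (Tenure <- UrbanRes -> Education -> Experience) has no collider blocking it and no conditioned non-collider, so it is open.
Try {UrbanRes}:
  P1: blocked at fork node UrbanRes ∈ conditioning set.
  P2: blocked at chain node UrbanRes ∈ conditioning set.
  P3: blocked at fork node UrbanRes ∈ conditioning set.
  P4: blocked at collider ParentIncome (neither it nor any descendant is in the conditioning set).
  P5: blocked at chain node UrbanRes ∈ conditioning set.
  P6: blocked at collider Ability (neither it nor any descendant is in the conditioning set).
  P7: blocked at chain node UrbanRes ∈ conditioning set.
  P8: blocked at fork node UrbanRes ∈ conditioning set.
{UrbanRes} contains no descendant of Tenure and blocks every backdoor path.
No other singleton works — e.g. {UnionMember} leaves P1 open — so {UrbanRes} is the unique smallest valid adjustment set.

{UrbanRes}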